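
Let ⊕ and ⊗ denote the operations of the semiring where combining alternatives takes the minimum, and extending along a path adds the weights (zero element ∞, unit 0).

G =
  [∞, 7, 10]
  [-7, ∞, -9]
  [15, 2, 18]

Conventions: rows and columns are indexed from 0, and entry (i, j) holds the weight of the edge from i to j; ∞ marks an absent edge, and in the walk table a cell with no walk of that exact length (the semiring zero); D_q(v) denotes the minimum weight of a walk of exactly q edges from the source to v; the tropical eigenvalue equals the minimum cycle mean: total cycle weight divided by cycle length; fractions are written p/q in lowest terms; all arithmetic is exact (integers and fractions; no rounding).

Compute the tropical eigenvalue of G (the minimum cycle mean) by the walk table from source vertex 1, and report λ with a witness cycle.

q=0: [∞, 0, ∞]
q=1: [-7, ∞, -9]
q=2: [6, -7, 3]
q=3: [-14, 5, -16]
Optimal cycle mean attained by: cycle 1->2->1, total (-9) + 2, length 2.
Answer: λ = -7/2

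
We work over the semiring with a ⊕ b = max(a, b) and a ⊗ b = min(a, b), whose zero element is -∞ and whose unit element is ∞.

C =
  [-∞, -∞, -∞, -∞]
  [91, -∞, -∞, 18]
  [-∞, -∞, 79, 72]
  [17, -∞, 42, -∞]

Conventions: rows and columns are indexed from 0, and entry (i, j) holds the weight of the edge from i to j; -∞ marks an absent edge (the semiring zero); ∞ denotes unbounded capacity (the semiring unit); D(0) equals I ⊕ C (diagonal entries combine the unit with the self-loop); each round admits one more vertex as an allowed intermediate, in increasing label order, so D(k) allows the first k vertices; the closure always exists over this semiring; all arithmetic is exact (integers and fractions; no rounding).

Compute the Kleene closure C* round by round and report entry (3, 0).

D(0):
  [∞, -∞, -∞, -∞]
  [91, ∞, -∞, 18]
  [-∞, -∞, ∞, 72]
  [17, -∞, 42, ∞]
D(1):
  [∞, -∞, -∞, -∞]
  [91, ∞, -∞, 18]
  [-∞, -∞, ∞, 72]
  [17, -∞, 42, ∞]
D(2):
  [∞, -∞, -∞, -∞]
  [91, ∞, -∞, 18]
  [-∞, -∞, ∞, 72]
  [17, -∞, 42, ∞]
D(3):
  [∞, -∞, -∞, -∞]
  [91, ∞, -∞, 18]
  [-∞, -∞, ∞, 72]
  [17, -∞, 42, ∞]
D(4):
  [∞, -∞, -∞, -∞]
  [91, ∞, 18, 18]
  [17, -∞, ∞, 72]
  [17, -∞, 42, ∞]
Answer: C*[3][0] = 17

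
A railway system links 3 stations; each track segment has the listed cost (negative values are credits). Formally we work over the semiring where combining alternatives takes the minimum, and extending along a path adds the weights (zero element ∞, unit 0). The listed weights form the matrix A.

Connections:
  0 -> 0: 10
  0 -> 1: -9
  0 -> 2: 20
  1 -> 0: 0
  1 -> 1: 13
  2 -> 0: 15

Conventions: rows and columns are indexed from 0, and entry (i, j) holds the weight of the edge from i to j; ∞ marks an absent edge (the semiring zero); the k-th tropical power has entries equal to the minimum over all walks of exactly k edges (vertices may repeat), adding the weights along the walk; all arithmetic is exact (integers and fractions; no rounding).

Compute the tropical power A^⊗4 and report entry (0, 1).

A^⊗2:
  [-9, 1, 30]
  [10, -9, 20]
  [25, 6, 35]
A^⊗3:
  [1, -18, 11]
  [-9, 1, 30]
  [6, 16, 45]
A^⊗4:
  [-18, -8, 21]
  [1, -18, 11]
  [16, -3, 26]
Key observation: the optimum is the walk 0->0->1->0->1, with weight 10 + (-9) + 0 + (-9) = -8.
Optimal value attained by: walk 0->0->1->0->1.
Answer: (A^⊗4)[0][1] = -8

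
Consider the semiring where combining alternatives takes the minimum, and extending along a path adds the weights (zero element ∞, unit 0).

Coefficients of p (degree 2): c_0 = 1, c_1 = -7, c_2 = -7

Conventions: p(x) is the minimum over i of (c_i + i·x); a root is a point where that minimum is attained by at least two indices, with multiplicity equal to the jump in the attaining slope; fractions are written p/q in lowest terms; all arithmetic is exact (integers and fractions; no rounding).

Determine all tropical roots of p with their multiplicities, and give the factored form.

hull edge (i=0, c=1) to (i=1, c=-7): slope -8, span 1
hull edge (i=1, c=-7) to (i=2, c=-7): slope 0, span 1
Factored form: p(x) = -7 ⊗ (x ⊕ 0) ⊗ (x ⊕ 8)
Answer: roots = 0 (mult 1), 8 (mult 1)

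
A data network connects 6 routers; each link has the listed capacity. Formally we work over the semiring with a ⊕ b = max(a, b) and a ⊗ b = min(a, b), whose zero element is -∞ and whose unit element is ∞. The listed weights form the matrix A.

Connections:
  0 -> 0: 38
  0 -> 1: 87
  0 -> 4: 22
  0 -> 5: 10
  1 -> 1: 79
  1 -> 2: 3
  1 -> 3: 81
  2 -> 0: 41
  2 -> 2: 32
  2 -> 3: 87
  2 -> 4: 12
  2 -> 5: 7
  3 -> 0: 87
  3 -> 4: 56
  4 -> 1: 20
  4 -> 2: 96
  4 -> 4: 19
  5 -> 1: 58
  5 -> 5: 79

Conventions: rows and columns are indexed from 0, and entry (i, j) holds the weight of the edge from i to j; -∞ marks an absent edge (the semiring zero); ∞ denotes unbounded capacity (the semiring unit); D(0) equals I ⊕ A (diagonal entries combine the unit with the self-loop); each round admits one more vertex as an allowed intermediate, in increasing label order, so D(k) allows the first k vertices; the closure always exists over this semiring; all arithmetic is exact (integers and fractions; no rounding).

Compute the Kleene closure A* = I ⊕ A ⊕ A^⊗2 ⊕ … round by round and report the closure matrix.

D(0):
  [∞, 87, -∞, -∞, 22, 10]
  [-∞, ∞, 3, 81, -∞, -∞]
  [41, -∞, ∞, 87, 12, 7]
  [87, -∞, -∞, ∞, 56, -∞]
  [-∞, 20, 96, -∞, ∞, -∞]
  [-∞, 58, -∞, -∞, -∞, ∞]
D(1):
  [∞, 87, -∞, -∞, 22, 10]
  [-∞, ∞, 3, 81, -∞, -∞]
  [41, 41, ∞, 87, 22, 10]
  [87, 87, -∞, ∞, 56, 10]
  [-∞, 20, 96, -∞, ∞, -∞]
  [-∞, 58, -∞, -∞, -∞, ∞]
D(2):
  [∞, 87, 3, 81, 22, 10]
  [-∞, ∞, 3, 81, -∞, -∞]
  [41, 41, ∞, 87, 22, 10]
  [87, 87, 3, ∞, 56, 10]
  [-∞, 20, 96, 20, ∞, -∞]
  [-∞, 58, 3, 58, -∞, ∞]
D(3):
  [∞, 87, 3, 81, 22, 10]
  [3, ∞, 3, 81, 3, 3]
  [41, 41, ∞, 87, 22, 10]
  [87, 87, 3, ∞, 56, 10]
  [41, 41, 96, 87, ∞, 10]
  [3, 58, 3, 58, 3, ∞]
D(4):
  [∞, 87, 3, 81, 56, 10]
  [81, ∞, 3, 81, 56, 10]
  [87, 87, ∞, 87, 56, 10]
  [87, 87, 3, ∞, 56, 10]
  [87, 87, 96, 87, ∞, 10]
  [58, 58, 3, 58, 56, ∞]
D(5):
  [∞, 87, 56, 81, 56, 10]
  [81, ∞, 56, 81, 56, 10]
  [87, 87, ∞, 87, 56, 10]
  [87, 87, 56, ∞, 56, 10]
  [87, 87, 96, 87, ∞, 10]
  [58, 58, 56, 58, 56, ∞]
D(6):
  [∞, 87, 56, 81, 56, 10]
  [81, ∞, 56, 81, 56, 10]
  [87, 87, ∞, 87, 56, 10]
  [87, 87, 56, ∞, 56, 10]
  [87, 87, 96, 87, ∞, 10]
  [58, 58, 56, 58, 56, ∞]
Answer: A* = [[∞, 87, 56, 81, 56, 10], [81, ∞, 56, 81, 56, 10], [87, 87, ∞, 87, 56, 10], [87, 87, 56, ∞, 56, 10], [87, 87, 96, 87, ∞, 10], [58, 58, 56, 58, 56, ∞]]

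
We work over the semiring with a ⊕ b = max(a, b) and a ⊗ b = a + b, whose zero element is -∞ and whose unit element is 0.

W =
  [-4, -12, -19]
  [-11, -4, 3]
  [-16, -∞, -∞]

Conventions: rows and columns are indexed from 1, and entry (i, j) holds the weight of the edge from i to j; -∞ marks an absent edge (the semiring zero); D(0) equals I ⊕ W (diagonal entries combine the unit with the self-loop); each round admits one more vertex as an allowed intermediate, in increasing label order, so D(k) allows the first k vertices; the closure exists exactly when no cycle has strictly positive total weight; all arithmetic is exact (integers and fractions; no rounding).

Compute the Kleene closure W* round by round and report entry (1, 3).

D(0):
  [0, -12, -19]
  [-11, 0, 3]
  [-16, -∞, 0]
D(1):
  [0, -12, -19]
  [-11, 0, 3]
  [-16, -28, 0]
D(2):
  [0, -12, -9]
  [-11, 0, 3]
  [-16, -28, 0]
D(3):
  [0, -12, -9]
  [-11, 0, 3]
  [-16, -28, 0]
Answer: W*[1][3] = -9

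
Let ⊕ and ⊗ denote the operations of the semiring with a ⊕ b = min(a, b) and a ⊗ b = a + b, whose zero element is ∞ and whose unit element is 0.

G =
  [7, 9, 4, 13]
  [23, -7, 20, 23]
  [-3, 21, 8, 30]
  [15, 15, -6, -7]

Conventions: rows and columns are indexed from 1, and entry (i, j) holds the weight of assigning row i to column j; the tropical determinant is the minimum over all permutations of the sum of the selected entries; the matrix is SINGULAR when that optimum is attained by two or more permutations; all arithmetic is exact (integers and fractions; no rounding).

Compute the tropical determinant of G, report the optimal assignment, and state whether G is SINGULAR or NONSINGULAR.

σ = (1, 2, 3, 4): 7 + (-7) + 8 + (-7) = 1
σ = (1, 2, 4, 3): 7 + (-7) + 30 + (-6) = 24
σ = (1, 3, 2, 4): 7 + 20 + 21 + (-7) = 41
σ = (1, 3, 4, 2): 7 + 20 + 30 + 15 = 72
σ = (1, 4, 2, 3): 7 + 23 + 21 + (-6) = 45
σ = (1, 4, 3, 2): 7 + 23 + 8 + 15 = 53
σ = (2, 1, 3, 4): 9 + 23 + 8 + (-7) = 33
σ = (2, 1, 4, 3): 9 + 23 + 30 + (-6) = 56
σ = (2, 3, 1, 4): 9 + 20 + (-3) + (-7) = 19
σ = (2, 3, 4, 1): 9 + 20 + 30 + 15 = 74
σ = (2, 4, 1, 3): 9 + 23 + (-3) + (-6) = 23
σ = (2, 4, 3, 1): 9 + 23 + 8 + 15 = 55
σ = (3, 1, 2, 4): 4 + 23 + 21 + (-7) = 41
σ = (3, 1, 4, 2): 4 + 23 + 30 + 15 = 72
σ = (3, 2, 1, 4): 4 + (-7) + (-3) + (-7) = -13
σ = (3, 2, 4, 1): 4 + (-7) + 30 + 15 = 42
σ = (3, 4, 1, 2): 4 + 23 + (-3) + 15 = 39
σ = (3, 4, 2, 1): 4 + 23 + 21 + 15 = 63
σ = (4, 1, 2, 3): 13 + 23 + 21 + (-6) = 51
σ = (4, 1, 3, 2): 13 + 23 + 8 + 15 = 59
σ = (4, 2, 1, 3): 13 + (-7) + (-3) + (-6) = -3
σ = (4, 2, 3, 1): 13 + (-7) + 8 + 15 = 29
σ = (4, 3, 1, 2): 13 + 20 + (-3) + 15 = 45
σ = (4, 3, 2, 1): 13 + 20 + 21 + 15 = 69
Optimal value attained by: σ = (3, 2, 1, 4).
Answer: det⊕(G) = -13; verdict: NONSINGULAR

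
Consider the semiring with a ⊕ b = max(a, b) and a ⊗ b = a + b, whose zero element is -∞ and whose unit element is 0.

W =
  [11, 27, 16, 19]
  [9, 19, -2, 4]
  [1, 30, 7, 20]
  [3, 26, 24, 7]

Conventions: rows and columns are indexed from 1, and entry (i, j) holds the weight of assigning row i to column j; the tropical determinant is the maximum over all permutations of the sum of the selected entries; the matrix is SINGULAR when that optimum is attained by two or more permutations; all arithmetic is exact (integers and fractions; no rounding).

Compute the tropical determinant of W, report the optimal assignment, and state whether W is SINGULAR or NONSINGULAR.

σ = (1, 2, 3, 4): 11 + 19 + 7 + 7 = 44
σ = (1, 2, 4, 3): 11 + 19 + 20 + 24 = 74
σ = (1, 3, 2, 4): 11 + (-2) + 30 + 7 = 46
σ = (1, 3, 4, 2): 11 + (-2) + 20 + 26 = 55
σ = (1, 4, 2, 3): 11 + 4 + 30 + 24 = 69
σ = (1, 4, 3, 2): 11 + 4 + 7 + 26 = 48
σ = (2, 1, 3, 4): 27 + 9 + 7 + 7 = 50
σ = (2, 1, 4, 3): 27 + 9 + 20 + 24 = 80
σ = (2, 3, 1, 4): 27 + (-2) + 1 + 7 = 33
σ = (2, 3, 4, 1): 27 + (-2) + 20 + 3 = 48
σ = (2, 4, 1, 3): 27 + 4 + 1 + 24 = 56
σ = (2, 4, 3, 1): 27 + 4 + 7 + 3 = 41
σ = (3, 1, 2, 4): 16 + 9 + 30 + 7 = 62
σ = (3, 1, 4, 2): 16 + 9 + 20 + 26 = 71
σ = (3, 2, 1, 4): 16 + 19 + 1 + 7 = 43
σ = (3, 2, 4, 1): 16 + 19 + 20 + 3 = 58
σ = (3, 4, 1, 2): 16 + 4 + 1 + 26 = 47
σ = (3, 4, 2, 1): 16 + 4 + 30 + 3 = 53
σ = (4, 1, 2, 3): 19 + 9 + 30 + 24 = 82
σ = (4, 1, 3, 2): 19 + 9 + 7 + 26 = 61
σ = (4, 2, 1, 3): 19 + 19 + 1 + 24 = 63
σ = (4, 2, 3, 1): 19 + 19 + 7 + 3 = 48
σ = (4, 3, 1, 2): 19 + (-2) + 1 + 26 = 44
σ = (4, 3, 2, 1): 19 + (-2) + 30 + 3 = 50
Optimal value attained by: σ = (4, 1, 2, 3).
Answer: det⊕(W) = 82; verdict: NONSINGULAR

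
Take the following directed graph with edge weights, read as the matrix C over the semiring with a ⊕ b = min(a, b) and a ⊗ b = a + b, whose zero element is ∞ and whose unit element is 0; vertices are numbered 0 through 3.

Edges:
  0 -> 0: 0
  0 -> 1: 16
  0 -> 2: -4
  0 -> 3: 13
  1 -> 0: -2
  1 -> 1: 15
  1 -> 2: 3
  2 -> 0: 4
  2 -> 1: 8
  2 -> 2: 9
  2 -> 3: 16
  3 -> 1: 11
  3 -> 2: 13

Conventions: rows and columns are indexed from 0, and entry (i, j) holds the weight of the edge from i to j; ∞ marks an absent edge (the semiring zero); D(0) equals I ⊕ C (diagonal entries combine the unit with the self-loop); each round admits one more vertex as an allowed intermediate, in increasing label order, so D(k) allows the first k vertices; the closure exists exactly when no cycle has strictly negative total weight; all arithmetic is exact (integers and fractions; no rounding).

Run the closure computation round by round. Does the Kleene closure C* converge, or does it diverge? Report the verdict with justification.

D(0):
  [0, 16, -4, 13]
  [-2, 0, 3, ∞]
  [4, 8, 0, 16]
  [∞, 11, 13, 0]
D(1):
  [0, 16, -4, 13]
  [-2, 0, -6, 11]
  [4, 8, 0, 16]
  [∞, 11, 13, 0]
D(2):
  [0, 16, -4, 13]
  [-2, 0, -6, 11]
  [4, 8, 0, 16]
  [9, 11, 5, 0]
D(3):
  [0, 4, -4, 12]
  [-2, 0, -6, 10]
  [4, 8, 0, 16]
  [9, 11, 5, 0]
D(4):
  [0, 4, -4, 12]
  [-2, 0, -6, 10]
  [4, 8, 0, 16]
  [9, 11, 5, 0]
Key observation: every diagonal entry stays at the unit through all rounds, so no improving cycle exists.
Answer: CONVERGES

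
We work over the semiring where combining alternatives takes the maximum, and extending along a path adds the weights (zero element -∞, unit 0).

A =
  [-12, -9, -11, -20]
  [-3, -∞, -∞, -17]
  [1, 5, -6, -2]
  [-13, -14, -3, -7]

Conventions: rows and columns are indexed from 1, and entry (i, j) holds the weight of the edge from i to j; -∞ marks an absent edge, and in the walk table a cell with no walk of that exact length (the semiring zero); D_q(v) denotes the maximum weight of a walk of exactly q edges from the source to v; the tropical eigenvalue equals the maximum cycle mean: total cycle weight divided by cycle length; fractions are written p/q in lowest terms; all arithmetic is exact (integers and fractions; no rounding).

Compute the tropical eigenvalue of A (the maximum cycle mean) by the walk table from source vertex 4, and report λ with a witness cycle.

q=0: [-∞, -∞, -∞, 0]
q=1: [-13, -14, -3, -7]
q=2: [-2, 2, -9, -5]
q=3: [-1, -4, -8, -11]
q=4: [-7, -3, -12, -10]
Optimal cycle mean attained by: cycle 3->4->3, total (-2) + (-3), length 2.
Answer: λ = -5/2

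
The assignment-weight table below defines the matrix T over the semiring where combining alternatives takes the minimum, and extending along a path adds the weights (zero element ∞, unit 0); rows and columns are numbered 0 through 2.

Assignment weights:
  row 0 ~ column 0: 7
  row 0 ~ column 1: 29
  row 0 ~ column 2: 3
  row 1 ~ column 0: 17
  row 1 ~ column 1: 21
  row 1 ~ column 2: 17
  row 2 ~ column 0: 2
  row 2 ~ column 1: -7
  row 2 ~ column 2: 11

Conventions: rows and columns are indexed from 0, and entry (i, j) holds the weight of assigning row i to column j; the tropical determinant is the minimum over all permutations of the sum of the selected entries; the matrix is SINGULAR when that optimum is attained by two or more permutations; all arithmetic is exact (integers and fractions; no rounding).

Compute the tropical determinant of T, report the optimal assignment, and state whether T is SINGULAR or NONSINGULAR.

σ = (0, 1, 2): 7 + 21 + 11 = 39
σ = (0, 2, 1): 7 + 17 + (-7) = 17
σ = (1, 0, 2): 29 + 17 + 11 = 57
σ = (1, 2, 0): 29 + 17 + 2 = 48
σ = (2, 0, 1): 3 + 17 + (-7) = 13
σ = (2, 1, 0): 3 + 21 + 2 = 26
Optimal value attained by: σ = (2, 0, 1).
Answer: det⊕(T) = 13; verdict: NONSINGULAR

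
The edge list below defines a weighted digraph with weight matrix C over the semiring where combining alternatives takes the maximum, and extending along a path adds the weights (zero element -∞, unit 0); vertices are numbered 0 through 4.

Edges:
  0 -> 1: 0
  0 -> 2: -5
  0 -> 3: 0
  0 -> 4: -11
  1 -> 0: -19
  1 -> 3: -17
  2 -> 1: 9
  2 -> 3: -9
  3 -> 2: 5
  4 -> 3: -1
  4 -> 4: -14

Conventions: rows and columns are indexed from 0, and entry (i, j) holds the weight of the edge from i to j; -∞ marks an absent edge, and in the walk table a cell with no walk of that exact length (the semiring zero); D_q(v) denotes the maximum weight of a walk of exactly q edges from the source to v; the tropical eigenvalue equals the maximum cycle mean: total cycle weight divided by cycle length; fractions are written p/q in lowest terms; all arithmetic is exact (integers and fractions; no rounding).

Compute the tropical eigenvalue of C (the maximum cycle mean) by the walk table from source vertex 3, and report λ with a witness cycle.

q=0: [-∞, -∞, -∞, 0, -∞]
q=1: [-∞, -∞, 5, -∞, -∞]
q=2: [-∞, 14, -∞, -4, -∞]
q=3: [-5, -∞, 1, -3, -∞]
q=4: [-∞, 10, 2, -5, -16]
q=5: [-9, 11, 0, -7, -30]
Optimal cycle mean attained by: cycle 1->3->2->1, total (-17) + 5 + 9, length 3.
Answer: λ = -1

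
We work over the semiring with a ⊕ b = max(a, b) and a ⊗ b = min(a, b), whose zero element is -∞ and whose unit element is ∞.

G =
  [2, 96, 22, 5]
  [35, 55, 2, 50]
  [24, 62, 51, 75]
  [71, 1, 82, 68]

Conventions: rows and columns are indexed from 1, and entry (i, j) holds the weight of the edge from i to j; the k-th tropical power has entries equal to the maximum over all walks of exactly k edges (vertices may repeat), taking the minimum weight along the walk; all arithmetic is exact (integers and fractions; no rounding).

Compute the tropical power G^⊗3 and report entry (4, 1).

G^⊗2:
  [35, 55, 22, 50]
  [50, 55, 50, 50]
  [71, 55, 75, 68]
  [68, 71, 68, 75]
G^⊗3:
  [50, 55, 50, 50]
  [50, 55, 50, 50]
  [68, 71, 68, 75]
  [71, 68, 75, 68]
Key observation: the optimum is the walk 4->3->4->1, with weight 82 min 75 min 71 = 71.
Optimal value attained by: walk 4->3->4->1.
Answer: (G^⊗3)[4][1] = 71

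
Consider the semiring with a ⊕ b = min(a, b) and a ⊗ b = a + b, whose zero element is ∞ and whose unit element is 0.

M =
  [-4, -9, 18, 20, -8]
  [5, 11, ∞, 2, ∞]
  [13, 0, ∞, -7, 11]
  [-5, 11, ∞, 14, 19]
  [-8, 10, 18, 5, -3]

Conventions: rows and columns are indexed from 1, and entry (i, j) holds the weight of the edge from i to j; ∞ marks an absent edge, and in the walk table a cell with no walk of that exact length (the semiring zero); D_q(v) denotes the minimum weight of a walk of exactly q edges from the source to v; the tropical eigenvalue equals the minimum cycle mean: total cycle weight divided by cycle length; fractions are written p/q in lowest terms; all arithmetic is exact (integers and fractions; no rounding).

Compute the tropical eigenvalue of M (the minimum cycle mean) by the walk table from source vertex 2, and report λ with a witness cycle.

q=0: [∞, 0, ∞, ∞, ∞]
q=1: [5, 11, ∞, 2, ∞]
q=2: [-3, -4, 23, 13, -3]
q=3: [-11, -12, 15, -2, -11]
q=4: [-19, -20, 7, -10, -19]
q=5: [-27, -28, -1, -18, -27]
Optimal cycle mean attained by: cycle 1->5->1, total (-8) + (-8), length 2.
Answer: λ = -8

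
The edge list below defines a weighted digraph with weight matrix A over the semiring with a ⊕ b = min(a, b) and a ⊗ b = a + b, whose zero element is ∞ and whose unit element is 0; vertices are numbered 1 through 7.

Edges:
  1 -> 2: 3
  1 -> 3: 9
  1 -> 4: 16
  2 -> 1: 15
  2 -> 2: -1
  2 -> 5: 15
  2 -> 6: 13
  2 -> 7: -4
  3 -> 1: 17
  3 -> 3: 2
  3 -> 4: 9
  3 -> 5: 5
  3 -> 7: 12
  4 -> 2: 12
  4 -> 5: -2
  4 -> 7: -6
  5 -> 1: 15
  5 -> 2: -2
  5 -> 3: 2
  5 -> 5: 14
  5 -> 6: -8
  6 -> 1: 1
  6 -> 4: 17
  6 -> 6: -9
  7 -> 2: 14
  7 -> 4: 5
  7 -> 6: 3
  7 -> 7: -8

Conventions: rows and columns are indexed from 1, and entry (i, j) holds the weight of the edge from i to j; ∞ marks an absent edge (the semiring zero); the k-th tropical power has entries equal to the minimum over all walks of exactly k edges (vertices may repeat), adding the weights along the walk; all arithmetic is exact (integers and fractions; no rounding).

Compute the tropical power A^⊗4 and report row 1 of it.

A^⊗2:
  [18, 2, 11, 18, 14, 16, -1]
  [14, -2, 17, 1, 14, -1, -12]
  [19, 3, 4, 11, 7, -3, 3]
  [13, -4, 0, -1, 12, -10, -14]
  [-7, -3, 4, 9, 7, -17, -6]
  [-8, 4, 10, 8, 15, -18, 11]
  [4, 6, ∞, -3, 3, -6, -16]
A^⊗3:
  [17, 1, 13, 4, 16, 2, -9]
  [0, -3, 16, -7, -1, -10, -20]
  [-2, 2, 6, 8, 9, -12, -5]
  [-9, -5, 2, -9, -3, -19, -22]
  [-16, -4, 2, -1, 7, -26, -14]
  [-17, -5, 1, -1, 6, -27, 0]
  [-5, -2, 5, -11, -5, -15, -24]
A^⊗4:
  [3, 0, 15, -4, 2, -7, -17]
  [-9, -6, 1, -15, -9, -19, -28]
  [-11, 1, 7, 0, 6, -21, -13]
  [-18, -8, -1, -17, -11, -28, -30]
  [-25, -13, -7, -9, -3, -35, -22]
  [-26, -14, -8, -10, -3, -36, -9]
  [-14, -10, -3, -19, -13, -24, -32]
Answer: row 1 of A^⊗4 = [3, 0, 15, -4, 2, -7, -17]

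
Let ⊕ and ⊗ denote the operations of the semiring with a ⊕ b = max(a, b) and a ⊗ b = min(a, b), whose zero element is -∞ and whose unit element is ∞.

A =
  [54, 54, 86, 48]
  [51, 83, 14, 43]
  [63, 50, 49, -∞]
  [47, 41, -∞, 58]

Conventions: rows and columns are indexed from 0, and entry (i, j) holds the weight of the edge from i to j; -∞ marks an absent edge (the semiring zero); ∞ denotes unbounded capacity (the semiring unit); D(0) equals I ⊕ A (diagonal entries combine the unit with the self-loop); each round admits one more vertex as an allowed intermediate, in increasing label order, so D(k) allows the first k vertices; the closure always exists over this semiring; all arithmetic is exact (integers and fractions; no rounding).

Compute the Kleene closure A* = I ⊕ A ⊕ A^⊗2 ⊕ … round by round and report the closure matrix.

D(0):
  [∞, 54, 86, 48]
  [51, ∞, 14, 43]
  [63, 50, ∞, -∞]
  [47, 41, -∞, ∞]
D(1):
  [∞, 54, 86, 48]
  [51, ∞, 51, 48]
  [63, 54, ∞, 48]
  [47, 47, 47, ∞]
D(2):
  [∞, 54, 86, 48]
  [51, ∞, 51, 48]
  [63, 54, ∞, 48]
  [47, 47, 47, ∞]
D(3):
  [∞, 54, 86, 48]
  [51, ∞, 51, 48]
  [63, 54, ∞, 48]
  [47, 47, 47, ∞]
D(4):
  [∞, 54, 86, 48]
  [51, ∞, 51, 48]
  [63, 54, ∞, 48]
  [47, 47, 47, ∞]
Answer: A* = [[∞, 54, 86, 48], [51, ∞, 51, 48], [63, 54, ∞, 48], [47, 47, 47, ∞]]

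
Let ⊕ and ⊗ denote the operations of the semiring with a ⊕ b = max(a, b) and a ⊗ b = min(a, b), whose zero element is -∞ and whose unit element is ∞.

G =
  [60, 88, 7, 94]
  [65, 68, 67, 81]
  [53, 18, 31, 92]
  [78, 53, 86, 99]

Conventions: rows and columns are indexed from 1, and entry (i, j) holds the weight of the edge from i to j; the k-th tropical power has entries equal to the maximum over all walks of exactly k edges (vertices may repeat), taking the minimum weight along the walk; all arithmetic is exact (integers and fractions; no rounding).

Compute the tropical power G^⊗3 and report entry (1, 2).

G^⊗2:
  [78, 68, 86, 94]
  [78, 68, 81, 81]
  [78, 53, 86, 92]
  [78, 78, 86, 99]
G^⊗3:
  [78, 78, 86, 94]
  [78, 78, 81, 81]
  [78, 78, 86, 92]
  [78, 78, 86, 99]
Key observation: the optimum is the walk 1->4->1->2, with weight 94 min 78 min 88 = 78.
Optimal value attained by: walk 1->4->1->2.
Answer: (G^⊗3)[1][2] = 78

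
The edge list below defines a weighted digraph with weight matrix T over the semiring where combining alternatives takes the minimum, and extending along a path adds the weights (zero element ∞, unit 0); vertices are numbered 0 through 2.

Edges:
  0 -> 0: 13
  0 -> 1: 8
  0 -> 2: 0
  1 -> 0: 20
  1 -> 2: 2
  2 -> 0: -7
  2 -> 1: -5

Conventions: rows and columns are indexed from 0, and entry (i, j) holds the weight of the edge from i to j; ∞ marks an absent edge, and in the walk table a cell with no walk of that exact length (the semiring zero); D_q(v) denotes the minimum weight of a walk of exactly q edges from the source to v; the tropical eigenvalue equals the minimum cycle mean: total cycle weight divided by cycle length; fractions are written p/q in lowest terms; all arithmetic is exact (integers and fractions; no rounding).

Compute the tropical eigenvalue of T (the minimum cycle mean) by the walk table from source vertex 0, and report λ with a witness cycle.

q=0: [0, ∞, ∞]
q=1: [13, 8, 0]
q=2: [-7, -5, 10]
q=3: [3, 1, -7]
Optimal cycle mean attained by: cycle 0->2->0, total 0 + (-7), length 2.
Answer: λ = -7/2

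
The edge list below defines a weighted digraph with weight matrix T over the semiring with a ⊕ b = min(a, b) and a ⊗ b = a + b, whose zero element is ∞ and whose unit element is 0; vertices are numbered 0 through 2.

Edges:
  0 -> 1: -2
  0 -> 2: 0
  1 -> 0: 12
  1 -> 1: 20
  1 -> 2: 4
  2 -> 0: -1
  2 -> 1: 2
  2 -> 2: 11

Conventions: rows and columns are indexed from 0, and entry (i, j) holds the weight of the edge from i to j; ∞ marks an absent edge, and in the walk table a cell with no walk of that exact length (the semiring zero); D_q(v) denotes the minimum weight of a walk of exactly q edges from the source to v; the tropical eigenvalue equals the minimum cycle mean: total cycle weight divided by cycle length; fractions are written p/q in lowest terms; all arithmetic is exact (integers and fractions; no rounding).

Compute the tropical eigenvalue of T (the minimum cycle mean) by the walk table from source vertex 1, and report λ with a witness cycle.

q=0: [∞, 0, ∞]
q=1: [12, 20, 4]
q=2: [3, 6, 12]
q=3: [11, 1, 3]
Optimal cycle mean attained by: cycle 0->2->0, total 0 + (-1), length 2.
Answer: λ = -1/2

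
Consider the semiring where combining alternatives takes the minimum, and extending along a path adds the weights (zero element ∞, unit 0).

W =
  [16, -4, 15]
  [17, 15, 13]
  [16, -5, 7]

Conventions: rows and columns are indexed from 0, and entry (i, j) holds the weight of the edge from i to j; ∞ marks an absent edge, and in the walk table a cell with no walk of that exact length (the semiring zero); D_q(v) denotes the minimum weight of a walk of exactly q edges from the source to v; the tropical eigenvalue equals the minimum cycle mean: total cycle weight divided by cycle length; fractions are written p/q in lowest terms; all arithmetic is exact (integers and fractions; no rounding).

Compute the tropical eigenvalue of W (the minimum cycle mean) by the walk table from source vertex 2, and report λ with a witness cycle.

q=0: [∞, ∞, 0]
q=1: [16, -5, 7]
q=2: [12, 2, 8]
q=3: [19, 3, 15]
Optimal cycle mean attained by: cycle 1->2->1, total 13 + (-5), length 2.
Answer: λ = 4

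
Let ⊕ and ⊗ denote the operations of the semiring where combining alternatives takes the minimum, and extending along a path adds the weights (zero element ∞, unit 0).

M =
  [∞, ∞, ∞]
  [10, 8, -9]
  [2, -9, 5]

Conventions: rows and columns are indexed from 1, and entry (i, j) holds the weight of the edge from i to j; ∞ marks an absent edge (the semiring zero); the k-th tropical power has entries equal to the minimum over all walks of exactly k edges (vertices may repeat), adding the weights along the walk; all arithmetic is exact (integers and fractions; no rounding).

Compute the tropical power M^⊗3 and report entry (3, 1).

M^⊗2:
  [∞, ∞, ∞]
  [-7, -18, -4]
  [1, -4, -18]
M^⊗3:
  [∞, ∞, ∞]
  [-8, -13, -27]
  [-16, -27, -13]
Key observation: the optimum is the walk 3->2->3->1, with weight (-9) + (-9) + 2 = -16.
Optimal value attained by: walk 3->2->3->1.
Answer: (M^⊗3)[3][1] = -16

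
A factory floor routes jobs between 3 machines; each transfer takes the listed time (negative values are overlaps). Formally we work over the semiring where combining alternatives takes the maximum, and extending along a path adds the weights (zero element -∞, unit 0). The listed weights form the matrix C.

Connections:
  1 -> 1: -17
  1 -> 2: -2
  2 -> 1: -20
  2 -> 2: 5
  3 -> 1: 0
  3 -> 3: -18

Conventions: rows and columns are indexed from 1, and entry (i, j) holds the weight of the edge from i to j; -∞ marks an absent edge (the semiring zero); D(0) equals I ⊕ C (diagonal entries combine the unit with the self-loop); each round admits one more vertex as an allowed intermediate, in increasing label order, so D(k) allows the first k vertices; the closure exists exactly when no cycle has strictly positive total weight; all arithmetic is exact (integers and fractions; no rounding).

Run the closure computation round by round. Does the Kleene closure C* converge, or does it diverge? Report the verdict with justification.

Detection: at round 0, diagonal entry (2, 2) turns strictly positive.
Key observation: the cycle 2->2 has total weight 5, which is strictly positive.
Answer: DIVERGES — positive cycle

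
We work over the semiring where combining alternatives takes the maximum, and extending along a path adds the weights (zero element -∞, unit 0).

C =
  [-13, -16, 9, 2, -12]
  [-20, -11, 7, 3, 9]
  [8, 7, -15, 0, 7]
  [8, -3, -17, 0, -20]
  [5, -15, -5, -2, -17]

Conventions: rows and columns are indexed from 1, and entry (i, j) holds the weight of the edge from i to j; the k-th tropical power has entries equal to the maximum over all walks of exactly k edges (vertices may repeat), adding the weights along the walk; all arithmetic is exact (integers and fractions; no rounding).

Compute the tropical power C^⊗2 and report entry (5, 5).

C^⊗2:
  [17, 16, -4, 9, 16]
  [15, 14, 4, 7, 14]
  [12, -3, 17, 10, 16]
  [8, -3, 17, 10, 6]
  [6, 2, 14, 7, 2]
Key observation: the optimum is the walk 5->3->5, with weight (-5) + 7 = 2.
Optimal value attained by: walk 5->3->5.
Answer: (C^⊗2)[5][5] = 2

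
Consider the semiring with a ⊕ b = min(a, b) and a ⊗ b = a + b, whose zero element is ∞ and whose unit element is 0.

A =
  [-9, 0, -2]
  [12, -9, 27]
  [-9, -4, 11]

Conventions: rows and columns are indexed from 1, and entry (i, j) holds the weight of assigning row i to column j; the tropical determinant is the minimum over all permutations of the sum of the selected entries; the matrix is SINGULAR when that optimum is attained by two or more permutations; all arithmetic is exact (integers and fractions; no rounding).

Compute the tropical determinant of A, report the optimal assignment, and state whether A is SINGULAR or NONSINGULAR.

σ = (1, 2, 3): (-9) + (-9) + 11 = -7
σ = (1, 3, 2): (-9) + 27 + (-4) = 14
σ = (2, 1, 3): 0 + 12 + 11 = 23
σ = (2, 3, 1): 0 + 27 + (-9) = 18
σ = (3, 1, 2): (-2) + 12 + (-4) = 6
σ = (3, 2, 1): (-2) + (-9) + (-9) = -20
Optimal value attained by: σ = (3, 2, 1).
Answer: det⊕(A) = -20; verdict: NONSINGULAR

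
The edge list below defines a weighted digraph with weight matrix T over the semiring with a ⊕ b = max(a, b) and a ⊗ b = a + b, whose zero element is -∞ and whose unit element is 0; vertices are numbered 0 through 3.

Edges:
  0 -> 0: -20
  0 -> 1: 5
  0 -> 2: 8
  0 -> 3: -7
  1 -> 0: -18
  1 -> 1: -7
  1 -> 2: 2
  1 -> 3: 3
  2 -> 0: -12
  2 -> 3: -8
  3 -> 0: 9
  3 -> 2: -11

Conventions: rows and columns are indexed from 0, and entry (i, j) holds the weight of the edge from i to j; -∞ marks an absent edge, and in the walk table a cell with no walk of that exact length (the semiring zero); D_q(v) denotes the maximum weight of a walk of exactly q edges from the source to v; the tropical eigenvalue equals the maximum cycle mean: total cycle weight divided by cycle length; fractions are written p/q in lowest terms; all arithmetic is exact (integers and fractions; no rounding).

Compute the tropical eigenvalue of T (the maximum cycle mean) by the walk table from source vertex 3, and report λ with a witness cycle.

q=0: [-∞, -∞, -∞, 0]
q=1: [9, -∞, -11, -∞]
q=2: [-11, 14, 17, 2]
q=3: [11, 7, 16, 17]
q=4: [26, 16, 19, 10]
Optimal cycle mean attained by: cycle 0->1->3->0, total 5 + 3 + 9, length 3.
Answer: λ = 17/3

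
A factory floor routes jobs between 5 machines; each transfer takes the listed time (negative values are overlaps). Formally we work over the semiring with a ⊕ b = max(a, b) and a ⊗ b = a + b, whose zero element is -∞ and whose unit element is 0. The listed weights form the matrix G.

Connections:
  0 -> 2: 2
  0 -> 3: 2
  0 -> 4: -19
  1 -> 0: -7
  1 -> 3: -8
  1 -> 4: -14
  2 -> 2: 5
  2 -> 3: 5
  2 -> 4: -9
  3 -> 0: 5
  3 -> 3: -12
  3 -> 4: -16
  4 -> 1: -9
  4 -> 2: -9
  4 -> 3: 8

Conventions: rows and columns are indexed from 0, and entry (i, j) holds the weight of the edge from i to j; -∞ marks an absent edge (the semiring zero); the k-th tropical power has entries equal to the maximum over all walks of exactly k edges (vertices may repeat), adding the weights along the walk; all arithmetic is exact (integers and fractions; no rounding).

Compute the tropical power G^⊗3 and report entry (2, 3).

G^⊗2:
  [7, -28, 7, 7, -7]
  [-3, -23, -5, -5, -24]
  [10, -18, 10, 10, -4]
  [-7, -25, 7, 7, -14]
  [13, -∞, -4, -4, -8]
G^⊗3:
  [12, -16, 12, 12, -2]
  [0, -33, 0, 0, -14]
  [15, -13, 15, 15, 1]
  [12, -23, 12, 12, -2]
  [1, -17, 15, 15, -6]
Key observation: the optimum is the walk 2->2->2->3, with weight 5 + 5 + 5 = 15.
Optimal value attained by: walk 2->2->2->3.
Answer: (G^⊗3)[2][3] = 15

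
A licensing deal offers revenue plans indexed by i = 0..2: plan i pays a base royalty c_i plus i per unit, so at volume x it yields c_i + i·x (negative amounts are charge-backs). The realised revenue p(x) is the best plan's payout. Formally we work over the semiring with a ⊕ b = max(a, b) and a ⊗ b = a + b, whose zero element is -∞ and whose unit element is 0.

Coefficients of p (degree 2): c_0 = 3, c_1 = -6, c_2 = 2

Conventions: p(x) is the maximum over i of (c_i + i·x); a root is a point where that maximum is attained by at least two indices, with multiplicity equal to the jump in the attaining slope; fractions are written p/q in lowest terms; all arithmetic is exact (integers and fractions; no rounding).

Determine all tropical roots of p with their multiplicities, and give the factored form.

hull edge (i=0, c=3) to (i=2, c=2): slope -1/2, span 2
Factored form: p(x) = 2 ⊗ (x ⊕ 1/2) ⊗ (x ⊕ 1/2)
Answer: roots = 1/2 (mult 2)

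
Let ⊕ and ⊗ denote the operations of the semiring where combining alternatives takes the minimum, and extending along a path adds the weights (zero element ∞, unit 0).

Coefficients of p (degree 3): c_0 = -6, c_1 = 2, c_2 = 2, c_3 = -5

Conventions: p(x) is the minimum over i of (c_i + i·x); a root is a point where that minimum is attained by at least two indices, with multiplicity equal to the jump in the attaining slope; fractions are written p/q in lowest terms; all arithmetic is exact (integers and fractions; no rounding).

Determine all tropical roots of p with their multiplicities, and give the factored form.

hull edge (i=0, c=-6) to (i=3, c=-5): slope 1/3, span 3
Factored form: p(x) = -5 ⊗ (x ⊕ (-1/3)) ⊗ (x ⊕ (-1/3)) ⊗ (x ⊕ (-1/3))
Answer: roots = -1/3 (mult 3)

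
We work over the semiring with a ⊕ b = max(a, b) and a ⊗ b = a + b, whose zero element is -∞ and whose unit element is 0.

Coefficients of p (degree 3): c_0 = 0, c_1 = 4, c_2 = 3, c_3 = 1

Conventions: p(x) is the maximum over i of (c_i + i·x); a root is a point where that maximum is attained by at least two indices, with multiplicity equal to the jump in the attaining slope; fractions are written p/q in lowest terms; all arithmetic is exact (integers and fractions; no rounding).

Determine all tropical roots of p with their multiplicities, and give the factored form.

hull edge (i=0, c=0) to (i=1, c=4): slope 4, span 1
hull edge (i=1, c=4) to (i=2, c=3): slope -1, span 1
hull edge (i=2, c=3) to (i=3, c=1): slope -2, span 1
Factored form: p(x) = 1 ⊗ (x ⊕ (-4)) ⊗ (x ⊕ 1) ⊗ (x ⊕ 2)
Answer: roots = -4 (mult 1), 1 (mult 1), 2 (mult 1)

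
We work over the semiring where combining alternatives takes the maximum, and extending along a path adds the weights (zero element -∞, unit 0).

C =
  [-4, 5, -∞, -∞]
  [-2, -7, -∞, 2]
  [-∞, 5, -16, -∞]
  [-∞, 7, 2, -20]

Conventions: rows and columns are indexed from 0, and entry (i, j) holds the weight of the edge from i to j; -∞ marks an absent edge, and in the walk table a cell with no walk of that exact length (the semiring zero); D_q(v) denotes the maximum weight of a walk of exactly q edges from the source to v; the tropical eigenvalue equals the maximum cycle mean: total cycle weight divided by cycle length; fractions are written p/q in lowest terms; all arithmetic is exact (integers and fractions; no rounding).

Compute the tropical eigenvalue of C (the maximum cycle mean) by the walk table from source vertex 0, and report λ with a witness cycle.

q=0: [0, -∞, -∞, -∞]
q=1: [-4, 5, -∞, -∞]
q=2: [3, 1, -∞, 7]
q=3: [-1, 14, 9, 3]
q=4: [12, 14, 5, 16]
Optimal cycle mean attained by: cycle 1->3->1, total 2 + 7, length 2.
Answer: λ = 9/2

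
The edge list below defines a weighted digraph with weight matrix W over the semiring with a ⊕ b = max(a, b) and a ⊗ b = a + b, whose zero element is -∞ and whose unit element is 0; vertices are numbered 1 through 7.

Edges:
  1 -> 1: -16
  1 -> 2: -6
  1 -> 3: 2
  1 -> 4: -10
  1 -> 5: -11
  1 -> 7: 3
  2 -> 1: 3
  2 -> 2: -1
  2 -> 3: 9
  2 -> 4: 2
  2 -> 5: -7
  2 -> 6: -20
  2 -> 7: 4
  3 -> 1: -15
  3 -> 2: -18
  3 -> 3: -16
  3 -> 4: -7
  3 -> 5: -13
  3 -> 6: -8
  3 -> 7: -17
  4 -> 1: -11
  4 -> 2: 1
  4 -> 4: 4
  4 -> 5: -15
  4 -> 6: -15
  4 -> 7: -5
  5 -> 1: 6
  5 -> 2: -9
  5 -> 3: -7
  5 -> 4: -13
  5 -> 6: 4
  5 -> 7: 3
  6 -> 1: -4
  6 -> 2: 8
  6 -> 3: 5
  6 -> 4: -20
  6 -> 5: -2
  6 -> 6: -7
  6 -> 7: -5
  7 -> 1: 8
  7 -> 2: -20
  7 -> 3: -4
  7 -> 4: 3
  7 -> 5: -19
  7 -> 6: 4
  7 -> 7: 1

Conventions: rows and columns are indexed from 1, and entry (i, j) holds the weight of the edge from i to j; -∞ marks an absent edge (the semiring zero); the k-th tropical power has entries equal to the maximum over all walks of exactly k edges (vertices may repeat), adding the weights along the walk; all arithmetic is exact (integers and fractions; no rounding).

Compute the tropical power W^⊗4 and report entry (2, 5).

W^⊗2:
  [11, -7, 3, 6, -11, 7, 4]
  [12, 3, 8, 7, -4, 8, 6]
  [-7, 0, -3, -3, -10, -9, -10]
  [4, 5, 10, 8, -6, -1, 5]
  [11, 12, 9, 6, 2, 7, 9]
  [11, 7, 17, 10, 1, 2, 12]
  [9, 12, 10, 7, 2, 5, 11]
W^⊗3:
  [12, 15, 13, 10, 5, 8, 14]
  [14, 16, 14, 11, 6, 10, 15]
  [3, -1, 9, 2, -7, -6, 4]
  [13, 9, 14, 12, -2, 9, 9]
  [17, 15, 21, 14, 5, 13, 16]
  [20, 11, 16, 15, 4, 16, 14]
  [19, 13, 21, 14, 5, 15, 16]
W^⊗4:
  [22, 16, 24, 17, 8, 18, 19]
  [23, 18, 25, 18, 9, 19, 20]
  [12, 3, 8, 7, -4, 8, 6]
  [17, 17, 18, 16, 7, 13, 16]
  [24, 21, 24, 19, 11, 20, 20]
  [22, 24, 22, 19, 14, 18, 23]
  [24, 23, 22, 19, 13, 20, 22]
Key observation: the optimum is the walk 2->7->6->2->5, with weight 4 + 4 + 8 + (-7) = 9.
Optimal value attained by: walk 2->7->6->2->5.
Answer: (W^⊗4)[2][5] = 9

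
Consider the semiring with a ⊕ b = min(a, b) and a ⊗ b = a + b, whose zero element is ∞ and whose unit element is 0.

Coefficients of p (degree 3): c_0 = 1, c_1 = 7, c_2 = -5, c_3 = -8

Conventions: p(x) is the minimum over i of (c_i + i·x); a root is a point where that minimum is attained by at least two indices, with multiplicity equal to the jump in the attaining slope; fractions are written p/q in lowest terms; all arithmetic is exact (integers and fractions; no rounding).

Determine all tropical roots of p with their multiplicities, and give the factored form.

hull edge (i=0, c=1) to (i=3, c=-8): slope -3, span 3
Factored form: p(x) = -8 ⊗ (x ⊕ 3) ⊗ (x ⊕ 3) ⊗ (x ⊕ 3)
Answer: roots = 3 (mult 3)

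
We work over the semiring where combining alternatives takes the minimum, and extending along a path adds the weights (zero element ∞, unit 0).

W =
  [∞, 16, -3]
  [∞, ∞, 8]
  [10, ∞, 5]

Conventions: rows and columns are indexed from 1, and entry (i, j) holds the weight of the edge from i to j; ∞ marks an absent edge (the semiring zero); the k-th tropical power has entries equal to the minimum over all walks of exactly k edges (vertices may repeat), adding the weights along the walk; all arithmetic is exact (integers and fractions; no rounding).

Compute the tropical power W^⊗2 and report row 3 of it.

W^⊗2:
  [7, ∞, 2]
  [18, ∞, 13]
  [15, 26, 7]
Answer: row 3 of W^⊗2 = [15, 26, 7]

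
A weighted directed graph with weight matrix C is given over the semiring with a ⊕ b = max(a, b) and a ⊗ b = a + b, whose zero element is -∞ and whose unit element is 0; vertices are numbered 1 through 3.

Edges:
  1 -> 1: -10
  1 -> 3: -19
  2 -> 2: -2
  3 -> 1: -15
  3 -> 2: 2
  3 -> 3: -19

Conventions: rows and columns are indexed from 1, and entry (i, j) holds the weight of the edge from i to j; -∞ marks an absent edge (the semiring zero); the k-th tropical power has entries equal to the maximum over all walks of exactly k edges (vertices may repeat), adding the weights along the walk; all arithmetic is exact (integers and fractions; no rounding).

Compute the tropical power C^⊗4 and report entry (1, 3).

C^⊗2:
  [-20, -17, -29]
  [-∞, -4, -∞]
  [-25, 0, -34]
C^⊗3:
  [-30, -19, -39]
  [-∞, -6, -∞]
  [-35, -2, -44]
C^⊗4:
  [-40, -21, -49]
  [-∞, -8, -∞]
  [-45, -4, -54]
Key observation: the optimum is the walk 1->1->1->1->3, with weight (-10) + (-10) + (-10) + (-19) = -49.
Optimal value attained by: walk 1->1->1->1->3.
Answer: (C^⊗4)[1][3] = -49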